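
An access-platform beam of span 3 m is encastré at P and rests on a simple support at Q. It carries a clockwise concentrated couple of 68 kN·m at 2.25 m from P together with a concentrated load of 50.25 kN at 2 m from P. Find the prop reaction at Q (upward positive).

R_Q = 57.93 kN

Release the roller at Q. Primary structure: cantilever fixed at P.
Deflection at Q on the released cantilever, summing each load's contribution:
  clockwise couple 68 at a = 2.25: M₀a(2L − a)/(2EI) = 286.9/EI
  point load 50.25 at a = 2: Pa²(3L − a)/(6EI) = 234.5/EI
  δ_0 = 521.4/EI
Tip deflection under a unit load at Q: L³/(3EI) = 9/EI.
The prop prevents deflection at Q: R_Q = δ_0/δ_{QQ} = 521.4/9 = 57.93 kN.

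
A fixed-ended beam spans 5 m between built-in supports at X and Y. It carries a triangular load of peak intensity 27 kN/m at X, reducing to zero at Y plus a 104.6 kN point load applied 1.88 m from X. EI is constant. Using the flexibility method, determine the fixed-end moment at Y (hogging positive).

Take the two fixed-end moments M_X, M_Y as redundants; the released structure is the simple span XY.
Simple-span end rotations at X and Y under the given loads:
  at X: triangular load, peak 27: w₀L³/(45EI) = 75/EI
  at Y: triangular load, peak 27: 7w₀L³/(360EI) = 65.62/EI
  at X: point load 104.6 at a = 1.88: Pab(L + b)/(6LEI) = 166.1/EI
  at Y: point load 104.6 at a = 1.88: Pab(L + a)/(6LEI) = 140.7/EI
  θ_X0 = 241.1/EI,  θ_Y0 = 206.3/EI
Flexibility coefficients: a unit moment at one end gives L/(3EI) there and L/(6EI) at the far end, so f₁₁ = f₂₂ = 1.667/EI and f₁₂ = f₂₁ = 0.8333/EI.
Compatibility — zero rotation at each built-in end:
  1.667 M_X + 0.8333 M_Y = 241.1
  0.8333 M_X + 1.667 M_Y = 206.3
Solving the pair gives M_X = 110.3 kN·m and M_Y = 68.64 kN·m (hogging).

M_Y = 68.64 kN·m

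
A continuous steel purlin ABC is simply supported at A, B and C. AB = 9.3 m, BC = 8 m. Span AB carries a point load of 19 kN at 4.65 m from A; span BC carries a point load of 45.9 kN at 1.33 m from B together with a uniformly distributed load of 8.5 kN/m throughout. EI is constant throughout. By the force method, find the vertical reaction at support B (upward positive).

R_B = 98.24 kN

Insert a hinge at B; M_B is the redundant, and each span becomes simply supported.
End slopes at the hinge B, treating each span as simply supported:
  span AB: point load 19 at a = 4.65: Pab(L + a)/(6LEI) = 102.7/EI
  span BC: point load 45.9 at a = 1.33: Pab(L + b)/(6LEI) = 124.4/EI
  span BC: UDL 8.5: wL³/(24EI) = 181.3/EI
  relative rotation θ_0 = (102.7 + 305.8)/EI = 408.5/EI
A unit hogging moment at B produces rotation L₁/(3EI) + L₂/(3EI) = 5.767/EI.
Slope continuity at B: θ_0 = M_B·5.767/EI, so M_B = 408.5/5.767 = 70.84 kN·m (hogging).
Span AB, ΣM about A with M_B applied at B: R_B^{AB}·9.3 = 88.35 + 70.84, so R_B^{AB} = 17.12 kN and R_A = 19 − 17.12 = 1.883 kN.
Span BC, ΣM about C: R_B^{BC}·8 = 578.2 + 70.84, so R_B^{BC} = 81.12 kN and R_C = 113.9 − 81.12 = 32.78 kN.
R_B = 17.12 + 81.12 = 98.24 kN.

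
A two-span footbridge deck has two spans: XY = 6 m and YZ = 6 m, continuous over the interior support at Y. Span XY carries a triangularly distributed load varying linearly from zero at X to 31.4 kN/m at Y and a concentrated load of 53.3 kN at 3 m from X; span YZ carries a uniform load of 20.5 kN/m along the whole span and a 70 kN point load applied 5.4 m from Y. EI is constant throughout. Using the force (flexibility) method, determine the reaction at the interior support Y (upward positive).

R_Y = 199.3 kN

Release continuity at Y by inserting a hinge; the redundant is the internal moment M_Y. The primary structure is two simply-supported spans XY and YZ.
Rotations at Y on the released spans (each span's end-slope, ×1/EI):
  span XY: triangular load, peak 31.4: w₀L³/(45EI) = 150.7/EI
  span XY: point load 53.3 at a = 3: Pab(L + a)/(6LEI) = 119.9/EI
  span YZ: UDL 20.5: wL³/(24EI) = 184.5/EI
  span YZ: point load 70 at a = 5.4: Pab(L + b)/(6LEI) = 41.58/EI
  relative rotation θ_0 = (270.6 + 226.1)/EI = 496.7/EI
A unit hogging moment at Y produces rotation L₁/(3EI) + L₂/(3EI) = 4/EI.
Compatibility: M_Y·(L₁+L₂)/(3EI) = θ_0, giving M_Y = 124.2 kN·m (hogging).
Span XY, ΣM about X with M_Y applied at Y: R_Y^{XY}·6 = 536.7 + 124.2, so R_Y^{XY} = 110.1 kN and R_X = 147.5 − 110.1 = 37.35 kN.
Span YZ, ΣM about Z: R_Y^{YZ}·6 = 411 + 124.2, so R_Y^{YZ} = 89.2 kN and R_Z = 193 − 89.2 = 103.8 kN.
R_Y = 110.1 + 89.2 = 199.3 kN.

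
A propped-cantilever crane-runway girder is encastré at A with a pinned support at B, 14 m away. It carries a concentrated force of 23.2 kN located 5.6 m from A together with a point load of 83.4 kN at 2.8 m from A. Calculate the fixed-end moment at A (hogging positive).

M_A = 230.5 kN·m

Release the roller at B. Primary structure: cantilever fixed at A.
Deflection at B on the released cantilever, summing each load's contribution:
  point load 23.2 at a = 5.6: Pa²(3L − a)/(6EI) = 4414/EI
  point load 83.4 at a = 2.8: Pa²(3L − a)/(6EI) = 4272/EI
  δ_0 = 8686/EI
Tip deflection under a unit load at B: L³/(3EI) = 914.7/EI.
Compatibility at B: δ_0 − R_B·δ_{BB} = 0, so R_B = 8686/914.7 = 9.496 kN.
Moment equilibrium about A: M_A = Σ(load moments about A) − R_B·L = 363.4 − 9.496×14 = 230.5 kN·m.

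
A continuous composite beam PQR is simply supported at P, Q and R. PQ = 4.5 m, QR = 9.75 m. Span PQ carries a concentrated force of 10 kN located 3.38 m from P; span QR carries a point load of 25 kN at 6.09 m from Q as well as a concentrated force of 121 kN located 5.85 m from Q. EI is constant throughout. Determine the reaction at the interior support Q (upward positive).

Take M_Q as the redundant. Released structure: two simple spans PQ and QR with a hinge at Q.
Rotations at Q on the released spans (each span's end-slope, ×1/EI):
  span PQ: point load 10 at a = 3.38: Pab(L + a)/(6LEI) = 11.05/EI
  span QR: point load 25 at a = 6.09: Pab(L + b)/(6LEI) = 127.7/EI
  span QR: point load 121 at a = 5.85: Pab(L + b)/(6LEI) = 644.1/EI
  relative rotation θ_0 = (11.05 + 771.9)/EI = 782.9/EI
A unit hogging moment at Q produces rotation L₁/(3EI) + L₂/(3EI) = 4.75/EI.
Slope continuity at Q: θ_0 = M_Q·4.75/EI, so M_Q = 782.9/4.75 = 164.8 kN·m (hogging).
Span PQ, ΣM about P with M_Q applied at Q: R_Q^{PQ}·4.5 = 33.8 + 164.8, so R_Q^{PQ} = 44.14 kN and R_P = 10 − 44.14 = -34.14 kN.
Span QR, ΣM about R: R_Q^{QR}·9.75 = 563.4 + 164.8, so R_Q^{QR} = 74.69 kN and R_R = 146 − 74.69 = 71.31 kN.
R_Q = 44.14 + 74.69 = 118.8 kN.

R_Q = 118.8 kN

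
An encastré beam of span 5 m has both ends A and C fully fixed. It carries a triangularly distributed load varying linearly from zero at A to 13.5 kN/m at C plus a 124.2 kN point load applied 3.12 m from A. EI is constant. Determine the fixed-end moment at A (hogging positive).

Release both end moments; the primary structure is a simply-supported span AC with redundants M_A and M_C.
End rotations of the released simple span under the applied load (×1/EI):
  at A: triangular load, peak 13.5: 7w₀L³/(360EI) = 32.81/EI
  at C: triangular load, peak 13.5: w₀L³/(45EI) = 37.5/EI
  at A: point load 124.2 at a = 3.12: Pab(L + b)/(6LEI) = 167.1/EI
  at C: point load 124.2 at a = 3.12: Pab(L + a)/(6LEI) = 197.2/EI
  θ_A0 = 199.9/EI,  θ_C0 = 234.7/EI
Flexibility coefficients: a unit moment at one end gives L/(3EI) there and L/(6EI) at the far end, so f₁₁ = f₂₂ = 1.667/EI and f₁₂ = f₂₁ = 0.8333/EI.
Compatibility — zero rotation at each built-in end:
  1.667 M_A + 0.8333 M_C = 199.9
  0.8333 M_A + 1.667 M_C = 234.7
Solving the pair gives M_A = 66.03 kN·m and M_C = 107.8 kN·m (hogging).

M_A = 66.03 kN·m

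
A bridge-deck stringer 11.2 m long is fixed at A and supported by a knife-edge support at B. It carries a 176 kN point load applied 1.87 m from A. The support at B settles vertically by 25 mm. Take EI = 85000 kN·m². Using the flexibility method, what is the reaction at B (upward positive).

Release the roller at B. Primary structure: cantilever fixed at A.
Primary-structure tip deflection at B by superposition:
  point load 176 at a = 1.87: Pa²(3L − a)/(6EI) = 3255/EI
Tip deflection under a unit load at B: L³/(3EI) = 468.3/EI.
With EI = 85000 kN·m²: δ_0 = 0.038291 m and δ_{BB} = 0.00551 m/kN.
Compatibility — the beam at B must follow the support down by 0.025 m: δ_0 − R_B·δ_{BB} = 0.025, so R_B = (0.038291 − 0.025)/0.00551 = 2.412 kN.

R_B = 2.412 kN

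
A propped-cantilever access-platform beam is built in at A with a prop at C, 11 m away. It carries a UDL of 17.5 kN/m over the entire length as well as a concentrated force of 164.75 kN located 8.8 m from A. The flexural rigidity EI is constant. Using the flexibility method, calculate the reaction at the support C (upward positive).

R_C = 188.2 kN

Remove the prop at C; the released (primary) structure is a cantilever built in at A.
Downward deflection at the released point C due to the loads:
  UDL 17.5: wL⁴/(8EI) = 32027/EI
  point load 164.75 at a = 8.8: Pa²(3L − a)/(6EI) = 51458/EI
  δ_0 = 83485/EI
Tip deflection under a unit load at C: L³/(3EI) = 443.7/EI.
Compatibility at C: δ_0 − R_C·δ_{CC} = 0, so R_C = 83485/443.7 = 188.2 kN.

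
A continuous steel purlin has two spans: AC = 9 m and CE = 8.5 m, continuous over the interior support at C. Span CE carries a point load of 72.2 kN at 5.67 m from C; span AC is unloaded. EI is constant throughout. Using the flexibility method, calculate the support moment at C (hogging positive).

M_C = 44.12 kN·m

Take M_C as the redundant. Released structure: two simple spans AC and CE with a hinge at C.
Rotations at C on the released spans (each span's end-slope, ×1/EI):
  span CE: point load 72.2 at a = 5.67: Pab(L + b)/(6LEI) = 257.4/EI
  relative rotation θ_0 = (0 + 257.4)/EI = 257.4/EI
A unit hogging moment at C produces rotation L₁/(3EI) + L₂/(3EI) = 5.833/EI.
Slope continuity at C: θ_0 = M_C·5.833/EI, so M_C = 257.4/5.833 = 44.12 kN·m (hogging).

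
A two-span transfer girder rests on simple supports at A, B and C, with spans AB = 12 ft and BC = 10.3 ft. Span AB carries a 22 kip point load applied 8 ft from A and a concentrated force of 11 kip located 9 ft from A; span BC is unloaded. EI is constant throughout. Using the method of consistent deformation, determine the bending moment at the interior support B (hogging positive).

Insert a hinge at B; M_B is the redundant, and each span becomes simply supported.
Rotations at B on the released spans (each span's end-slope, ×1/EI):
  span AB: point load 22 at a = 8: Pab(L + a)/(6LEI) = 195.6/EI
  span AB: point load 11 at a = 9: Pab(L + a)/(6LEI) = 86.62/EI
  relative rotation θ_0 = (282.2 + 0)/EI = 282.2/EI
A unit hogging moment at B produces rotation L₁/(3EI) + L₂/(3EI) = 7.433/EI.
Slope continuity at B: θ_0 = M_B·7.433/EI, so M_B = 282.2/7.433 = 37.96 kip·ft (hogging).

M_B = 37.96 kip·ft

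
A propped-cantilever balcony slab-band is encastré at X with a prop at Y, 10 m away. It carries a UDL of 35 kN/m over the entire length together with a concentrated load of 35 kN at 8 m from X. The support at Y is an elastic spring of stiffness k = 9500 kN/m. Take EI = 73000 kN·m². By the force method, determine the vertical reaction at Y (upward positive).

Release the roller at Y. Primary structure: cantilever fixed at X.
Deflection at Y on the released cantilever, summing each load's contribution:
  UDL 35: wL⁴/(8EI) = 43750/EI
  point load 35 at a = 8: Pa²(3L − a)/(6EI) = 8213/EI
  δ_0 = 51963/EI
Tip deflection under a unit load at Y: L³/(3EI) = 333.3/EI.
With EI = 73000 kN·m²: δ_0 = 0.71183 m and δ_{YY} = 0.004566 m/kN.
Compatibility — the spring shortens by R_Y/k under the reaction it provides: δ_0 − R_Y·δ_{YY} = R_Y/k. With 1/k = 0.000105 m/kN, R_Y = δ_0 / (δ_{YY} + 1/k) = 0.71183 / (0.004566 + 0.000105) = 152.4 kN.

R_Y = 152.4 kN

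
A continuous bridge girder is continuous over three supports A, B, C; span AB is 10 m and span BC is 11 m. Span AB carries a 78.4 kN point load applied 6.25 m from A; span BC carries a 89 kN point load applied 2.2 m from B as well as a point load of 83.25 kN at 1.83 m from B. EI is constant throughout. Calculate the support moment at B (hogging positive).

M_B = 205.9 kN·m

Insert a hinge at B; M_B is the redundant, and each span becomes simply supported.
Discontinuity in slope at B on the released structure — sum the simple-span end rotations:
  span AB: point load 78.4 at a = 6.25: Pab(L + a)/(6LEI) = 497.7/EI
  span BC: point load 89 at a = 2.2: Pab(L + b)/(6LEI) = 516.9/EI
  span BC: point load 83.25 at a = 1.83: Pab(L + b)/(6LEI) = 426.9/EI
  relative rotation θ_0 = (497.7 + 943.9)/EI = 1442/EI
A unit hogging moment at B produces rotation L₁/(3EI) + L₂/(3EI) = 7/EI.
Slope continuity at B: θ_0 = M_B·7/EI, so M_B = 1442/7 = 205.9 kN·m (hogging).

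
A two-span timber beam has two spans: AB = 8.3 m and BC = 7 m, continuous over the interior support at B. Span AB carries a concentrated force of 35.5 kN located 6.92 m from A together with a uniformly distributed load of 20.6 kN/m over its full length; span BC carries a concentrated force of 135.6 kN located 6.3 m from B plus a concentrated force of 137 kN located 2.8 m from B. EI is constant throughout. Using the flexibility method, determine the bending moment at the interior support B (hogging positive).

Insert a hinge at B; M_B is the redundant, and each span becomes simply supported.
Rotations at B on the released spans (each span's end-slope, ×1/EI):
  span AB: point load 35.5 at a = 6.92: Pab(L + a)/(6LEI) = 103.6/EI
  span AB: UDL 20.6: wL³/(24EI) = 490.8/EI
  span BC: point load 135.6 at a = 6.3: Pab(L + b)/(6LEI) = 109.6/EI
  span BC: point load 137 at a = 2.8: Pab(L + b)/(6LEI) = 429.6/EI
  relative rotation θ_0 = (594.4 + 539.3)/EI = 1134/EI
A unit hogging moment at B produces rotation L₁/(3EI) + L₂/(3EI) = 5.1/EI.
Slope continuity at B: θ_0 = M_B·5.1/EI, so M_B = 1134/5.1 = 222.3 kN·m (hogging).

M_B = 222.3 kN·m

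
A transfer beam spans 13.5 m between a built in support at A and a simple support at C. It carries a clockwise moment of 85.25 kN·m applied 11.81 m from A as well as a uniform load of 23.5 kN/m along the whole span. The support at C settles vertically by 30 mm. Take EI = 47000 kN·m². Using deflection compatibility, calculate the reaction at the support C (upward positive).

Take the reaction at C as the redundant and release it; the primary structure is a cantilever fixed at A.
Free-end deflection of the primary structure under the applied loading (downward +):
  clockwise couple 85.25 at a = 11.81: M₀a(2L − a)/(2EI) = 7647/EI
  UDL 23.5: wL⁴/(8EI) = 97569/EI
  δ_0 = 105216/EI
Tip deflection under a unit load at C: L³/(3EI) = 820.1/EI.
With EI = 47000 kN·m²: δ_0 = 2.2386 m and δ_{CC} = 0.017449 m/kN.
Compatibility — the beam at C must follow the support down by 0.03 m: δ_0 − R_C·δ_{CC} = 0.03, so R_C = (2.2386 − 0.03)/0.017449 = 126.6 kN.

R_C = 126.6 kN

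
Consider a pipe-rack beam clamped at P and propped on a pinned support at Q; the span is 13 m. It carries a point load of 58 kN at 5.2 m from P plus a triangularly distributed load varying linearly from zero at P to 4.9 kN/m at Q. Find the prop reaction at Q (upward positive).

R_Q = 29.58 kN

Release the roller at Q. Primary structure: cantilever fixed at P.
Downward deflection at the released point Q due to the loads:
  point load 58 at a = 5.2: Pa²(3L − a)/(6EI) = 8835/EI
  triangular load, peak 4.9 at the free end: 11w₀L⁴/(120EI) = 12829/EI
  δ_0 = 21664/EI
Flexibility coefficient — unit upward force at Q: δ_{QQ} = L³/(3EI) = 732.3/EI.
The prop prevents deflection at Q: R_Q = δ_0/δ_{QQ} = 21664/732.3 = 29.58 kN.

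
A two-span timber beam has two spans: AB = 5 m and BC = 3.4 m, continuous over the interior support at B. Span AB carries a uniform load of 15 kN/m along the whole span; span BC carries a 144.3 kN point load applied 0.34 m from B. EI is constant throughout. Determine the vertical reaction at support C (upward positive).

Take M_B as the redundant. Released structure: two simple spans AB and BC with a hinge at B.
Rotations at B on the released spans (each span's end-slope, ×1/EI):
  span AB: UDL 15: wL³/(24EI) = 78.12/EI
  span BC: point load 144.3 at a = 0.34: Pab(L + b)/(6LEI) = 47.54/EI
  relative rotation θ_0 = (78.12 + 47.54)/EI = 125.7/EI
A unit hogging moment at B produces rotation L₁/(3EI) + L₂/(3EI) = 2.8/EI.
Slope continuity at B: θ_0 = M_B·2.8/EI, so M_B = 125.7/2.8 = 44.88 kN·m (hogging).
Span BC, ΣM about C: R_B^{BC}·3.4 = 441.6 + 44.88, so R_B^{BC} = 143.1 kN and R_C = 144.3 − 143.1 = 1.23 kN.

R_C = 1.23 kN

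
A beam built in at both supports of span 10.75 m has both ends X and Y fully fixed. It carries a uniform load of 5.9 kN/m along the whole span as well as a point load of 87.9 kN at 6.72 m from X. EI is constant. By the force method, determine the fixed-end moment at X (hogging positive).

Release both end moments; the primary structure is a simply-supported span XY with redundants M_X and M_Y.
Simple-span end rotations at X and Y under the given loads:
  at X: UDL 5.9: wL³/(24EI) = 305.4/EI
  at Y: UDL 5.9: wL³/(24EI) = 305.4/EI
  at X: point load 87.9 at a = 6.72: Pab(L + b)/(6LEI) = 545.5/EI
  at Y: point load 87.9 at a = 6.72: Pab(L + a)/(6LEI) = 644.8/EI
  θ_X0 = 850.9/EI,  θ_Y0 = 950.2/EI
Flexibility coefficients: a unit moment at one end gives L/(3EI) there and L/(6EI) at the far end, so f₁₁ = f₂₂ = 3.583/EI and f₁₂ = f₂₁ = 1.792/EI.
Compatibility — zero rotation at each built-in end:
  3.583 M_X + 1.792 M_Y = 850.9
  1.792 M_X + 3.583 M_Y = 950.2
Solving the pair gives M_X = 139.8 kN·m and M_Y = 195.2 kN·m (hogging).

M_X = 139.8 kN·m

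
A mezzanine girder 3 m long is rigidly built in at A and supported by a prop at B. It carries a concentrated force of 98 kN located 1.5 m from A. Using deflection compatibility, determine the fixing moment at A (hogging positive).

M_A = 55.12 kN·m

Release the roller at B. Primary structure: cantilever fixed at A.
Primary-structure tip deflection at B by superposition:
  point load 98 at a = 1.5: Pa²(3L − a)/(6EI) = 275.6/EI
Flexibility coefficient — unit upward force at B: δ_{BB} = L³/(3EI) = 9/EI.
Compatibility at B: δ_0 − R_B·δ_{BB} = 0, so R_B = 275.6/9 = 30.62 kN.
Moment equilibrium about A: M_A = Σ(load moments about A) − R_B·L = 147 − 30.62×3 = 55.12 kN·m.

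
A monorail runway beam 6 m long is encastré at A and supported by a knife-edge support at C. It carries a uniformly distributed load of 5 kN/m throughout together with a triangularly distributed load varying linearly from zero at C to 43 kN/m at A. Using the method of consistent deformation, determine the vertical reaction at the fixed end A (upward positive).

R_A = 122 kN

Take the reaction at C as the redundant and release it; the primary structure is a cantilever fixed at A.
Free-end deflection of the primary structure under the applied loading (downward +):
  UDL 5: wL⁴/(8EI) = 810/EI
  triangular load, peak 43 at the fixed end: w₀L⁴/(30EI) = 1858/EI
  δ_0 = 2668/EI
Flexibility coefficient — unit upward force at C: δ_{CC} = L³/(3EI) = 72/EI.
The prop prevents deflection at C: R_C = δ_0/δ_{CC} = 2668/72 = 37.05 kN.
Vertical equilibrium: R_A = ΣP − R_C = 159 − 37.05 = 122 kN.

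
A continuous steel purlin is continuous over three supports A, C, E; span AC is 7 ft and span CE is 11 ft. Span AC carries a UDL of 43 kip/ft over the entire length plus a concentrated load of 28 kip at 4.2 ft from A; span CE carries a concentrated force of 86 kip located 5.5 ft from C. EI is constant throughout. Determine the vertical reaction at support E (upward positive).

Release continuity at C by inserting a hinge; the redundant is the internal moment M_C. The primary structure is two simply-supported spans AC and CE.
Rotations at C on the released spans (each span's end-slope, ×1/EI):
  span AC: UDL 43: wL³/(24EI) = 614.5/EI
  span AC: point load 28 at a = 4.2: Pab(L + a)/(6LEI) = 87.81/EI
  span CE: point load 86 at a = 5.5: Pab(L + b)/(6LEI) = 650.4/EI
  relative rotation θ_0 = (702.3 + 650.4)/EI = 1353/EI
A unit hogging moment at C produces rotation L₁/(3EI) + L₂/(3EI) = 6/EI.
Compatibility: M_C·(L₁+L₂)/(3EI) = θ_0, giving M_C = 225.5 kip·ft (hogging).
Span CE, ΣM about E: R_C^{CE}·11 = 473 + 225.5, so R_C^{CE} = 63.5 kip and R_E = 86 − 63.5 = 22.5 kip.

R_E = 22.5 kip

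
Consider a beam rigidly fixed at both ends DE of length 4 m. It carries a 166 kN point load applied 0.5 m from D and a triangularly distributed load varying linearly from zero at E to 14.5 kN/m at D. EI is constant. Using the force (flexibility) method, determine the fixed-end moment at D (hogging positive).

M_D = 75.15 kN·m

Release both end moments; the primary structure is a simply-supported span DE with redundants M_D and M_E.
End rotations of the released simple span under the applied load (×1/EI):
  at D: point load 166 at a = 0.5: Pab(L + b)/(6LEI) = 90.78/EI
  at E: point load 166 at a = 0.5: Pab(L + a)/(6LEI) = 54.47/EI
  at D: triangular load, peak 14.5: w₀L³/(45EI) = 20.62/EI
  at E: triangular load, peak 14.5: 7w₀L³/(360EI) = 18.04/EI
  θ_D0 = 111.4/EI,  θ_E0 = 72.51/EI
Flexibility coefficients: a unit moment at one end gives L/(3EI) there and L/(6EI) at the far end, so f₁₁ = f₂₂ = 1.333/EI and f₁₂ = f₂₁ = 0.6667/EI.
Compatibility — zero rotation at each built-in end:
  1.333 M_D + 0.6667 M_E = 111.4
  0.6667 M_D + 1.333 M_E = 72.51
Solving the pair gives M_D = 75.15 kN·m and M_E = 16.81 kN·m (hogging).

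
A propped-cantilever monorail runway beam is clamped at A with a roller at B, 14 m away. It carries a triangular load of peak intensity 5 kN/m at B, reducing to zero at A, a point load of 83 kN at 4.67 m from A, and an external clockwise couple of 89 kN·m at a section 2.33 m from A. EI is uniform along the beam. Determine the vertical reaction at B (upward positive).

R_B = 34.47 kN

Take the reaction at B as the redundant and release it; the primary structure is a cantilever fixed at A.
Free-end deflection of the primary structure under the applied loading (downward +):
  triangular load, peak 5 at the free end: 11w₀L⁴/(120EI) = 17607/EI
  point load 83 at a = 4.67: Pa²(3L − a)/(6EI) = 11262/EI
  clockwise couple 89 at a = 2.33: M₀a(2L − a)/(2EI) = 2662/EI
  δ_0 = 31531/EI
Flexibility coefficient — unit upward force at B: δ_{BB} = L³/(3EI) = 914.7/EI.
Compatibility at B: δ_0 − R_B·δ_{BB} = 0, so R_B = 31531/914.7 = 34.47 kN.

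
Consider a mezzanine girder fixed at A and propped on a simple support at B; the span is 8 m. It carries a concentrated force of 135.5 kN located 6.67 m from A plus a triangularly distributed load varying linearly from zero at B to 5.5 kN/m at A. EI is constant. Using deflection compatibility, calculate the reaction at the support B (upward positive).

R_B = 106.4 kN

Remove the prop at B; the released (primary) structure is a cantilever built in at A.
Deflection at B on the released cantilever, summing each load's contribution:
  point load 135.5 at a = 6.67: Pa²(3L − a)/(6EI) = 17412/EI
  triangular load, peak 5.5 at the fixed end: w₀L⁴/(30EI) = 750.9/EI
  δ_0 = 18163/EI
Tip deflection under a unit load at B: L³/(3EI) = 170.7/EI.
The prop prevents deflection at B: R_B = δ_0/δ_{BB} = 18163/170.7 = 106.4 kN.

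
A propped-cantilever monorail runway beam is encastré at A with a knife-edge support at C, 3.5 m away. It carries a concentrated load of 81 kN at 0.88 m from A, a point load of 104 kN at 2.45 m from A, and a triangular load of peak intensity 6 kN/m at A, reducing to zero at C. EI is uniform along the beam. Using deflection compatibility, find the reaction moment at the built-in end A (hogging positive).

Release the roller at C. Primary structure: cantilever fixed at A.
Deflection at C on the released cantilever, summing each load's contribution:
  point load 81 at a = 0.88: Pa²(3L − a)/(6EI) = 100.6/EI
  point load 104 at a = 2.45: Pa²(3L − a)/(6EI) = 837.5/EI
  triangular load, peak 6 at the fixed end: w₀L⁴/(30EI) = 30.01/EI
  δ_0 = 968.1/EI
Tip deflection under a unit load at C: L³/(3EI) = 14.29/EI.
The prop prevents deflection at C: R_C = δ_0/δ_{CC} = 968.1/14.29 = 67.74 kN.
Moment equilibrium about A: M_A = Σ(load moments about A) − R_C·L = 338.3 − 67.74×3.5 = 101.2 kN·m.

M_A = 101.2 kN·m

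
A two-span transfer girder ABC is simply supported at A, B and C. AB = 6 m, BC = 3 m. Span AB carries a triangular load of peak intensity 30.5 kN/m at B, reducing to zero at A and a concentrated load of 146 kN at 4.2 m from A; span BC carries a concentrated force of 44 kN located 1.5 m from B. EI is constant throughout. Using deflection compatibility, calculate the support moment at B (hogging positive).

Release continuity at B by inserting a hinge; the redundant is the internal moment M_B. The primary structure is two simply-supported spans AB and BC.
End slopes at the hinge B, treating each span as simply supported:
  span AB: triangular load, peak 30.5: w₀L³/(45EI) = 146.4/EI
  span AB: point load 146 at a = 4.2: Pab(L + a)/(6LEI) = 312.7/EI
  span BC: point load 44 at a = 1.5: Pab(L + b)/(6LEI) = 24.75/EI
  relative rotation θ_0 = (459.1 + 24.75)/EI = 483.9/EI
A unit hogging moment at B produces rotation L₁/(3EI) + L₂/(3EI) = 3/EI.
Compatibility: M_B·(L₁+L₂)/(3EI) = θ_0, giving M_B = 161.3 kN·m (hogging).

M_B = 161.3 kN·m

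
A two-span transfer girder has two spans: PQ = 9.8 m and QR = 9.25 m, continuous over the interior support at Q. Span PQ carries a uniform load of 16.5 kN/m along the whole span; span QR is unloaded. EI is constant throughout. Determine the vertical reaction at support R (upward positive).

R_R = -11.02 kN

Insert a hinge at Q; M_Q is the redundant, and each span becomes simply supported.
Rotations at Q on the released spans (each span's end-slope, ×1/EI):
  span PQ: UDL 16.5: wL³/(24EI) = 647.1/EI
  relative rotation θ_0 = (647.1 + 0)/EI = 647.1/EI
A unit hogging moment at Q produces rotation L₁/(3EI) + L₂/(3EI) = 6.35/EI.
Compatibility: M_Q·(L₁+L₂)/(3EI) = θ_0, giving M_Q = 101.9 kN·m (hogging).
Span QR, ΣM about R: R_Q^{QR}·9.25 = 0 + 101.9, so R_Q^{QR} = 11.02 kN and R_R = 0 − 11.02 = -11.02 kN.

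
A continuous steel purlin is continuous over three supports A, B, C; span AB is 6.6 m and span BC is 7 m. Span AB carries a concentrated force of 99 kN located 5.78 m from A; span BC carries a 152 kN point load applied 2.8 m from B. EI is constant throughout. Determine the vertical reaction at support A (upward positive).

R_A = -8.534 kN

Insert a hinge at B; M_B is the redundant, and each span becomes simply supported.
Rotations at B on the released spans (each span's end-slope, ×1/EI):
  span AB: point load 99 at a = 5.78: Pab(L + a)/(6LEI) = 146.7/EI
  span BC: point load 152 at a = 2.8: Pab(L + b)/(6LEI) = 476.7/EI
  relative rotation θ_0 = (146.7 + 476.7)/EI = 623.4/EI
A unit hogging moment at B produces rotation L₁/(3EI) + L₂/(3EI) = 4.533/EI.
Slope continuity at B: θ_0 = M_B·4.533/EI, so M_B = 623.4/4.533 = 137.5 kN·m (hogging).
Span AB, ΣM about A with M_B applied at B: R_B^{AB}·6.6 = 572.2 + 137.5, so R_B^{AB} = 107.5 kN and R_A = 99 − 107.5 = -8.534 kN.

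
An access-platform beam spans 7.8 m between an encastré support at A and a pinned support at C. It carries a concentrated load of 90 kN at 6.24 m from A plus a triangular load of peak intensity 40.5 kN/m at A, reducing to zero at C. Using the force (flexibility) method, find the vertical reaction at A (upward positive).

Remove the prop at C; the released (primary) structure is a cantilever built in at A.
Deflection at C on the released cantilever, summing each load's contribution:
  point load 90 at a = 6.24: Pa²(3L − a)/(6EI) = 10023/EI
  triangular load, peak 40.5 at the fixed end: w₀L⁴/(30EI) = 4997/EI
  δ_0 = 15020/EI
Tip deflection under a unit load at C: L³/(3EI) = 158.2/EI.
Compatibility at C: δ_0 − R_C·δ_{CC} = 0, so R_C = 15020/158.2 = 94.95 kN.
Vertical equilibrium: R_A = ΣP − R_C = 247.9 − 94.95 = 153 kN.

R_A = 153 kN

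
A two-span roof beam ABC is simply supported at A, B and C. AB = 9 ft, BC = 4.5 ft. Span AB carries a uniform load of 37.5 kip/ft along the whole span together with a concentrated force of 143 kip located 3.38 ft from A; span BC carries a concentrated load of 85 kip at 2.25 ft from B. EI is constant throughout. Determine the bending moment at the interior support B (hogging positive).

M_B = 415.4 kip·ft

Release continuity at B by inserting a hinge; the redundant is the internal moment M_B. The primary structure is two simply-supported spans AB and BC.
End slopes at the hinge B, treating each span as simply supported:
  span AB: UDL 37.5: wL³/(24EI) = 1139/EI
  span AB: point load 143 at a = 3.38: Pab(L + a)/(6LEI) = 622.8/EI
  span BC: point load 85 at a = 2.25: Pab(L + b)/(6LEI) = 107.6/EI
  relative rotation θ_0 = (1762 + 107.6)/EI = 1869/EI
A unit hogging moment at B produces rotation L₁/(3EI) + L₂/(3EI) = 4.5/EI.
Slope continuity at B: θ_0 = M_B·4.5/EI, so M_B = 1869/4.5 = 415.4 kip·ft (hogging).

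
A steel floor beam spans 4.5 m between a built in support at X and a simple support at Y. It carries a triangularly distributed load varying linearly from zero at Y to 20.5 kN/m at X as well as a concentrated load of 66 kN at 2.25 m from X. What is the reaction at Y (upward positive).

R_Y = 29.85 kN

Remove the prop at Y; the released (primary) structure is a cantilever built in at X.
Downward deflection at the released point Y due to the loads:
  triangular load, peak 20.5 at the fixed end: w₀L⁴/(30EI) = 280.2/EI
  point load 66 at a = 2.25: Pa²(3L − a)/(6EI) = 626.5/EI
  δ_0 = 906.7/EI
Tip deflection under a unit load at Y: L³/(3EI) = 30.38/EI.
The prop prevents deflection at Y: R_Y = δ_0/δ_{YY} = 906.7/30.38 = 29.85 kN.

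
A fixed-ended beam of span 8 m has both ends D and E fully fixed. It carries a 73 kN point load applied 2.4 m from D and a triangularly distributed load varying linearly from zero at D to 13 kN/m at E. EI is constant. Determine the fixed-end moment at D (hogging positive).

M_D = 113.6 kN·m

Take the two fixed-end moments M_D, M_E as redundants; the released structure is the simple span DE.
On the primary (simply-supported) span, the end slopes from the loading are:
  at D: point load 73 at a = 2.4: Pab(L + b)/(6LEI) = 278/EI
  at E: point load 73 at a = 2.4: Pab(L + a)/(6LEI) = 212.6/EI
  at D: triangular load, peak 13: 7w₀L³/(360EI) = 129.4/EI
  at E: triangular load, peak 13: w₀L³/(45EI) = 147.9/EI
  θ_D0 = 407.4/EI,  θ_E0 = 360.5/EI
Flexibility coefficients: a unit moment at one end gives L/(3EI) there and L/(6EI) at the far end, so f₁₁ = f₂₂ = 2.667/EI and f₁₂ = f₂₁ = 1.333/EI.
Compatibility — zero rotation at each built-in end:
  2.667 M_D + 1.333 M_E = 407.4
  1.333 M_D + 2.667 M_E = 360.5
Solving the pair gives M_D = 113.6 kN·m and M_E = 78.39 kN·m (hogging).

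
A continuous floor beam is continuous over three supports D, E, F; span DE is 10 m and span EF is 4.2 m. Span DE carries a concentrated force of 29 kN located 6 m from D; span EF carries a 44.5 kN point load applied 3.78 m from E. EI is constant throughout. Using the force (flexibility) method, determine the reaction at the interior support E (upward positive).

R_E = 36.03 kN

Take M_E as the redundant. Released structure: two simple spans DE and EF with a hinge at E.
Discontinuity in slope at E on the released structure — sum the simple-span end rotations:
  span DE: point load 29 at a = 6: Pab(L + a)/(6LEI) = 185.6/EI
  span EF: point load 44.5 at a = 3.78: Pab(L + b)/(6LEI) = 12.95/EI
  relative rotation θ_0 = (185.6 + 12.95)/EI = 198.6/EI
A unit hogging moment at E produces rotation L₁/(3EI) + L₂/(3EI) = 4.733/EI.
Slope continuity at E: θ_0 = M_E·4.733/EI, so M_E = 198.6/4.733 = 41.95 kN·m (hogging).
Span DE, ΣM about D with M_E applied at E: R_E^{DE}·10 = 174 + 41.95, so R_E^{DE} = 21.59 kN and R_D = 29 − 21.59 = 7.405 kN.
Span EF, ΣM about F: R_E^{EF}·4.2 = 18.69 + 41.95, so R_E^{EF} = 14.44 kN and R_F = 44.5 − 14.44 = 30.06 kN.
R_E = 21.59 + 14.44 = 36.03 kN.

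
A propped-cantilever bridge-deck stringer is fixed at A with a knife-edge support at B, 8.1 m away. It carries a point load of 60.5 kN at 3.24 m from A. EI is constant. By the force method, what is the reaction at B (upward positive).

Remove the prop at B; the released (primary) structure is a cantilever built in at A.
Deflection at B on the released cantilever, summing each load's contribution:
  point load 60.5 at a = 3.24: Pa²(3L − a)/(6EI) = 2229/EI
Flexibility coefficient — unit upward force at B: δ_{BB} = L³/(3EI) = 177.1/EI.
Compatibility at B: δ_0 − R_B·δ_{BB} = 0, so R_B = 2229/177.1 = 12.58 kN.

R_B = 12.58 kN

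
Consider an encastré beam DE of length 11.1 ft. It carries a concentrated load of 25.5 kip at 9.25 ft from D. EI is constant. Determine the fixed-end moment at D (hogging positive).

Take the two fixed-end moments M_D, M_E as redundants; the released structure is the simple span DE.
Simple-span end rotations at D and E under the given loads:
  at D: point load 25.5 at a = 9.25: Pab(L + b)/(6LEI) = 84.85/EI
  at E: point load 25.5 at a = 9.25: Pab(L + a)/(6LEI) = 133.3/EI
  θ_D0 = 84.85/EI,  θ_E0 = 133.3/EI
Flexibility coefficients: a unit moment at one end gives L/(3EI) there and L/(6EI) at the far end, so f₁₁ = f₂₂ = 3.7/EI and f₁₂ = f₂₁ = 1.85/EI.
Compatibility — zero rotation at each built-in end:
  3.7 M_D + 1.85 M_E = 84.85
  1.85 M_D + 3.7 M_E = 133.3
Solving the pair gives M_D = 6.552 kip·ft and M_E = 32.76 kip·ft (hogging).

M_D = 6.552 kip·ft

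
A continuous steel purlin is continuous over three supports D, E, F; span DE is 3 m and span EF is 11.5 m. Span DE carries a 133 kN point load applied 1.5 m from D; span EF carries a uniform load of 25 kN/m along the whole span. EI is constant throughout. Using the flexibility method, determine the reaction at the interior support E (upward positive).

Release continuity at E by inserting a hinge; the redundant is the internal moment M_E. The primary structure is two simply-supported spans DE and EF.
Rotations at E on the released spans (each span's end-slope, ×1/EI):
  span DE: point load 133 at a = 1.5: Pab(L + a)/(6LEI) = 74.81/EI
  span EF: UDL 25: wL³/(24EI) = 1584/EI
  relative rotation θ_0 = (74.81 + 1584)/EI = 1659/EI
A unit hogging moment at E produces rotation L₁/(3EI) + L₂/(3EI) = 4.833/EI.
Slope continuity at E: θ_0 = M_E·4.833/EI, so M_E = 1659/4.833 = 343.3 kN·m (hogging).
Span DE, ΣM about D with M_E applied at E: R_E^{DE}·3 = 199.5 + 343.3, so R_E^{DE} = 180.9 kN and R_D = 133 − 180.9 = -47.92 kN.
Span EF, ΣM about F: R_E^{EF}·11.5 = 1653 + 343.3, so R_E^{EF} = 173.6 kN and R_F = 287.5 − 173.6 = 113.9 kN.
R_E = 180.9 + 173.6 = 354.5 kN.

R_E = 354.5 kN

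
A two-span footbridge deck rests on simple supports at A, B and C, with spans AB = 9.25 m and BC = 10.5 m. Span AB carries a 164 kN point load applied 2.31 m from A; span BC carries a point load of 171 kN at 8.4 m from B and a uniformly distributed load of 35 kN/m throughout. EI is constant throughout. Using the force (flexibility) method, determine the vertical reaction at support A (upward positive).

R_A = 76.42 kN

Take M_B as the redundant. Released structure: two simple spans AB and BC with a hinge at B.
Rotations at B on the released spans (each span's end-slope, ×1/EI):
  span AB: point load 164 at a = 2.31: Pab(L + a)/(6LEI) = 547.6/EI
  span BC: point load 171 at a = 8.4: Pab(L + b)/(6LEI) = 603.3/EI
  span BC: UDL 35: wL³/(24EI) = 1688/EI
  relative rotation θ_0 = (547.6 + 2291)/EI = 2839/EI
A unit hogging moment at B produces rotation L₁/(3EI) + L₂/(3EI) = 6.583/EI.
Compatibility: M_B·(L₁+L₂)/(3EI) = θ_0, giving M_B = 431.3 kN·m (hogging).
Span AB, ΣM about A with M_B applied at B: R_B^{AB}·9.25 = 378.8 + 431.3, so R_B^{AB} = 87.58 kN and R_A = 164 − 87.58 = 76.42 kN.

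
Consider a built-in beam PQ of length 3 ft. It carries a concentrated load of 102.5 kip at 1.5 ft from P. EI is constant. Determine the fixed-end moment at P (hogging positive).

Take the two fixed-end moments M_P, M_Q as redundants; the released structure is the simple span PQ.
End rotations of the released simple span under the applied load (×1/EI):
  at P: point load 102.5 at a = 1.5: Pab(L + b)/(6LEI) = 57.66/EI
  at Q: point load 102.5 at a = 1.5: Pab(L + a)/(6LEI) = 57.66/EI
  θ_P0 = 57.66/EI,  θ_Q0 = 57.66/EI
Flexibility coefficients: a unit moment at one end gives L/(3EI) there and L/(6EI) at the far end, so f₁₁ = f₂₂ = 1/EI and f₁₂ = f₂₁ = 0.5/EI.
Compatibility — zero rotation at each built-in end:
  1 M_P + 0.5 M_Q = 57.66
  0.5 M_P + 1 M_Q = 57.66
Solving the pair gives M_P = 38.44 kip·ft and M_Q = 38.44 kip·ft (hogging).

M_P = 38.44 kip·ft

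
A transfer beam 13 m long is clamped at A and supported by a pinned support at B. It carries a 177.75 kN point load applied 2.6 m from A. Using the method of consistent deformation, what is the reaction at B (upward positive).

Choose R_B as the redundant. The primary structure is the cantilever fixed at A.
Primary-structure tip deflection at B by superposition:
  point load 177.75 at a = 2.6: Pa²(3L − a)/(6EI) = 7290/EI
Tip deflection under a unit load at B: L³/(3EI) = 732.3/EI.
The prop prevents deflection at B: R_B = δ_0/δ_{BB} = 7290/732.3 = 9.954 kN.

R_B = 9.954 kN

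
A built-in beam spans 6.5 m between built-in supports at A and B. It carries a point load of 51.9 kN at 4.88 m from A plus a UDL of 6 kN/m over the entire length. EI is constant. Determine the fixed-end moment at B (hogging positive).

M_B = 68.52 kN·m

Release both end moments; the primary structure is a simply-supported span AB with redundants M_A and M_B.
Simple-span end rotations at A and B under the given loads:
  at A: point load 51.9 at a = 4.88: Pab(L + b)/(6LEI) = 85.43/EI
  at B: point load 51.9 at a = 4.88: Pab(L + a)/(6LEI) = 119.7/EI
  at A: UDL 6: wL³/(24EI) = 68.66/EI
  at B: UDL 6: wL³/(24EI) = 68.66/EI
  θ_A0 = 154.1/EI,  θ_B0 = 188.4/EI
Flexibility coefficients: a unit moment at one end gives L/(3EI) there and L/(6EI) at the far end, so f₁₁ = f₂₂ = 2.167/EI and f₁₂ = f₂₁ = 1.083/EI.
Compatibility — zero rotation at each built-in end:
  2.167 M_A + 1.083 M_B = 154.1
  1.083 M_A + 2.167 M_B = 188.4
Solving the pair gives M_A = 36.86 kN·m and M_B = 68.52 kN·m (hogging).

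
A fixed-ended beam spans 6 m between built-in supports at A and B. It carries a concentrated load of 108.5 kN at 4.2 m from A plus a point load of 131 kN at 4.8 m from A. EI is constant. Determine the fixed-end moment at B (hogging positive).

M_B = 196.3 kN·m

Take the two fixed-end moments M_A, M_B as redundants; the released structure is the simple span AB.
On the primary (simply-supported) span, the end slopes from the loading are:
  at A: point load 108.5 at a = 4.2: Pab(L + b)/(6LEI) = 177.7/EI
  at B: point load 108.5 at a = 4.2: Pab(L + a)/(6LEI) = 232.4/EI
  at A: point load 131 at a = 4.8: Pab(L + b)/(6LEI) = 150.9/EI
  at B: point load 131 at a = 4.8: Pab(L + a)/(6LEI) = 226.4/EI
  θ_A0 = 328.6/EI,  θ_B0 = 458.8/EI
Flexibility coefficients: a unit moment at one end gives L/(3EI) there and L/(6EI) at the far end, so f₁₁ = f₂₂ = 2/EI and f₁₂ = f₂₁ = 1/EI.
Compatibility — zero rotation at each built-in end:
  2 M_A + 1 M_B = 328.6
  1 M_A + 2 M_B = 458.8
Solving the pair gives M_A = 66.17 kN·m and M_B = 196.3 kN·m (hogging).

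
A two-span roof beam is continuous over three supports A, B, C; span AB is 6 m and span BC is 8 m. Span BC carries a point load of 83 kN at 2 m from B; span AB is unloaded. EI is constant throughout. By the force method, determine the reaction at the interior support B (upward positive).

Insert a hinge at B; M_B is the redundant, and each span becomes simply supported.
End slopes at the hinge B, treating each span as simply supported:
  span BC: point load 83 at a = 2: Pab(L + b)/(6LEI) = 290.5/EI
  relative rotation θ_0 = (0 + 290.5)/EI = 290.5/EI
A unit hogging moment at B produces rotation L₁/(3EI) + L₂/(3EI) = 4.667/EI.
Compatibility: M_B·(L₁+L₂)/(3EI) = θ_0, giving M_B = 62.25 kN·m (hogging).
Span AB, ΣM about A with M_B applied at B: R_B^{AB}·6 = 0 + 62.25, so R_B^{AB} = 10.38 kN and R_A = 0 − 10.38 = -10.38 kN.
Span BC, ΣM about C: R_B^{BC}·8 = 498 + 62.25, so R_B^{BC} = 70.03 kN and R_C = 83 − 70.03 = 12.97 kN.
R_B = 10.38 + 70.03 = 80.41 kN.

R_B = 80.41 kN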